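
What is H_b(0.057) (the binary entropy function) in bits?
0.3154 bits

The binary entropy function is:
H(p) = -p log(p) - (1-p) log(1-p)

H(0.057) = -0.057 × log_2(0.057) - 0.943 × log_2(0.943)
H(0.057) = 0.3154 bits

Note: Binary entropy is maximized at p=0.5 (H=1 bit) and minimized at p=0 or p=1 (H=0).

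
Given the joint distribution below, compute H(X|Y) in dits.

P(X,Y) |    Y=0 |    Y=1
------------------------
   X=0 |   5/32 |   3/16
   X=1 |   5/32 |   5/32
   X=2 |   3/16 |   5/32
0.4755 dits

Using the chain rule: H(X|Y) = H(X,Y) - H(Y)

First, compute H(X,Y) = 0.7765 dits

Marginal P(Y) = (1/2, 1/2)
H(Y) = 0.3010 dits

H(X|Y) = H(X,Y) - H(Y) = 0.7765 - 0.3010 = 0.4755 dits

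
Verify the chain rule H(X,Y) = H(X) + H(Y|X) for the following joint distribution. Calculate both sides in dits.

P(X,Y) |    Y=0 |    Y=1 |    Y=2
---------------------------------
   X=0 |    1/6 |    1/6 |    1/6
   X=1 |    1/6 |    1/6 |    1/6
H(X,Y) = 0.7782, H(X) = 0.3010, H(Y|X) = 0.4771 (all in dits)

Chain rule: H(X,Y) = H(X) + H(Y|X)

Left side — joint entropy directly:
H(X,Y) = -Σ p(x,y) log p(x,y) = 0.7782 dits

Right side — compute H(Y|X) from the conditional distributions:
P(X) = (1/2, 1/2), so H(X) = 0.3010 dits
H(Y|X) = Σ_x P(X=x) · H(Y|X=x):
  P(Y|X=0) = (1/3, 1/3, 1/3), H(Y|X=0) = 0.4771, weight P(X=0) = 1/2
  P(Y|X=1) = (1/3, 1/3, 1/3), H(Y|X=1) = 0.4771, weight P(X=1) = 1/2
H(Y|X) = 0.4771 dits

H(X) + H(Y|X) = 0.3010 + 0.4771 = 0.7782 dits

Both sides equal 0.7782 dits. ✓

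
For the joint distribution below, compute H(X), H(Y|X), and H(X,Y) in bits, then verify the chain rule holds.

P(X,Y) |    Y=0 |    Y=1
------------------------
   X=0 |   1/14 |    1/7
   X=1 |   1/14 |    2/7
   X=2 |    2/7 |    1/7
H(X,Y) = 2.3788, H(X) = 1.5306, H(Y|X) = 0.8482 (all in bits)

Chain rule: H(X,Y) = H(X) + H(Y|X)

Left side — joint entropy directly:
H(X,Y) = -Σ p(x,y) log p(x,y) = 2.3788 bits

Right side — compute H(Y|X) from the conditional distributions:
P(X) = (3/14, 5/14, 3/7), so H(X) = 1.5306 bits
H(Y|X) = Σ_x P(X=x) · H(Y|X=x):
  P(Y|X=0) = (1/3, 2/3), H(Y|X=0) = 0.9183, weight P(X=0) = 3/14
  P(Y|X=1) = (1/5, 4/5), H(Y|X=1) = 0.7219, weight P(X=1) = 5/14
  P(Y|X=2) = (2/3, 1/3), H(Y|X=2) = 0.9183, weight P(X=2) = 3/7
H(Y|X) = 0.8482 bits

H(X) + H(Y|X) = 1.5306 + 0.8482 = 2.3788 bits

Both sides equal 2.3788 bits. ✓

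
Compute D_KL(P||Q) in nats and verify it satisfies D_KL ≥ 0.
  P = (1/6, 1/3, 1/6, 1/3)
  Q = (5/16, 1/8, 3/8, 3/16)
0.2788 nats

KL divergence satisfies the Gibbs inequality: D_KL(P||Q) ≥ 0 for all distributions P, Q.

D_KL(P||Q) = Σ p(x) log(p(x)/q(x))
Term by term:
  x=0: 1/6 × log_e[(1/6)/(5/16)] = -0.1048
  x=1: 1/3 × log_e[(1/3)/(1/8)] = 0.3269
  x=2: 1/6 × log_e[(1/6)/(3/8)] = -0.1352
  x=3: 1/3 × log_e[(1/3)/(3/16)] = 0.1918
D_KL(P||Q) = 0.2788 nats

D_KL(P||Q) = 0.2788 ≥ 0 ✓

This non-negativity is a fundamental property: relative entropy cannot be negative because it measures how different Q is from P.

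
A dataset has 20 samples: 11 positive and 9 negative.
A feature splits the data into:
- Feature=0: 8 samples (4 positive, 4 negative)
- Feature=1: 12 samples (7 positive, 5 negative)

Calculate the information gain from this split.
0.0049 bits

Information Gain = H(Y) - H(Y|Feature)

Before split:
P(positive) = 11/20 = 0.5500
H(Y) = 0.9928 bits

After split:
Feature=0: H = 1.0000 bits (weight = 8/20)
Feature=1: H = 0.9799 bits (weight = 12/20)
H(Y|Feature) = (8/20)×1.0000 + (12/20)×0.9799 = 0.9879 bits

Information Gain = 0.9928 - 0.9879 = 0.0049 bits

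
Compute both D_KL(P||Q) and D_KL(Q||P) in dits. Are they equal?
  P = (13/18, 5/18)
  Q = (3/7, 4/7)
D_KL(P||Q) = 0.0767, D_KL(Q||P) = 0.0819

KL divergence is not symmetric: D_KL(P||Q) ≠ D_KL(Q||P) in general.

D_KL(P||Q) = 0.0767 dits
D_KL(Q||P) = 0.0819 dits

No, they are not equal!

This asymmetry is why KL divergence is not a true distance metric.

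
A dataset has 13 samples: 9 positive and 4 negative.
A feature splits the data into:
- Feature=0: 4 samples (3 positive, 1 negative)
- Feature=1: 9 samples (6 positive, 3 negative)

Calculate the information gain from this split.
0.0051 bits

Information Gain = H(Y) - H(Y|Feature)

Before split:
P(positive) = 9/13 = 0.6923
H(Y) = 0.8905 bits

After split:
Feature=0: H = 0.8113 bits (weight = 4/13)
Feature=1: H = 0.9183 bits (weight = 9/13)
H(Y|Feature) = (4/13)×0.8113 + (9/13)×0.9183 = 0.8854 bits

Information Gain = 0.8905 - 0.8854 = 0.0051 bits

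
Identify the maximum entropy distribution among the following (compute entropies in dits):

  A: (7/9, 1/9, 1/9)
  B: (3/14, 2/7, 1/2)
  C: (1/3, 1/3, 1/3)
C

For a discrete distribution over n outcomes, entropy is maximized by the uniform distribution.

Computing entropies:
H(A) = 0.2969 dits
H(B) = 0.4493 dits
H(C) = 0.4771 dits

The uniform distribution (where all probabilities equal 1/3) achieves the maximum entropy of log_10(3) = 0.4771 dits.

Distribution C has the highest entropy.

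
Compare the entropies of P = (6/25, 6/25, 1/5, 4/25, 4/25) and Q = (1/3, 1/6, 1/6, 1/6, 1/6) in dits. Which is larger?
P

Computing entropies in dits:
H(P) = 0.6920
H(Q) = 0.6778

Distribution P has higher entropy.

Intuition: The distribution closer to uniform (more spread out) has higher entropy.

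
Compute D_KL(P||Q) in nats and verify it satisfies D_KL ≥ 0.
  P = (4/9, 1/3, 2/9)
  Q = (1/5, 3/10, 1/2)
0.2098 nats

KL divergence satisfies the Gibbs inequality: D_KL(P||Q) ≥ 0 for all distributions P, Q.

D_KL(P||Q) = Σ p(x) log(p(x)/q(x))
Term by term:
  x=0: 4/9 × log_e[(4/9)/(1/5)] = 0.3549
  x=1: 1/3 × log_e[(1/3)/(3/10)] = 0.0351
  x=2: 2/9 × log_e[(2/9)/(1/2)] = -0.1802
D_KL(P||Q) = 0.2098 nats

D_KL(P||Q) = 0.2098 ≥ 0 ✓

This non-negativity is a fundamental property: relative entropy cannot be negative because it measures how different Q is from P.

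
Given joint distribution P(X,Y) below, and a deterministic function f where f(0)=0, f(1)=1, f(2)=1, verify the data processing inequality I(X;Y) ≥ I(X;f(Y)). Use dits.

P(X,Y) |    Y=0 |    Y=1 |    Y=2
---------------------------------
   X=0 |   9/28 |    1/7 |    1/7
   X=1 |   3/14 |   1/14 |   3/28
I(X;Y) = 0.0010, I(X;f(Y)) = 0.0001, inequality holds: 0.0010 ≥ 0.0001

Data Processing Inequality: For any Markov chain X → Y → Z, we have I(X;Y) ≥ I(X;Z).

Here Z = f(Y) is a deterministic function of Y, forming X → Y → Z.

Original I(X;Y) = 0.0010 dits

After applying f:
P(X,Z) where Z=f(Y):
- P(X,Z=0) = P(X,Y=0)
- P(X,Z=1) = P(X,Y=1) + P(X,Y=2)

I(X;Z) = I(X;f(Y)) = 0.0001 dits

Verification: 0.0010 ≥ 0.0001 ✓

Information cannot be created by processing; the function f can only lose information about X.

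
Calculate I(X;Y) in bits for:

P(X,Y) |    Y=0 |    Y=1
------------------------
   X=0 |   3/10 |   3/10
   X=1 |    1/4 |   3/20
0.0110 bits

Mutual information: I(X;Y) = H(X) + H(Y) - H(X,Y)

Marginals:
P(X) = (3/5, 2/5), H(X) = 0.9710 bits
P(Y) = (11/20, 9/20), H(Y) = 0.9928 bits

Joint entropy: H(X,Y) = 1.9527 bits

I(X;Y) = 0.9710 + 0.9928 - 1.9527 = 0.0110 bits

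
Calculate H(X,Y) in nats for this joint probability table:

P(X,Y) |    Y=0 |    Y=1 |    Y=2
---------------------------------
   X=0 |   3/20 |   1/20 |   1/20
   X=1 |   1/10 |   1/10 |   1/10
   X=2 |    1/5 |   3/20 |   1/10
2.1116 nats

Joint entropy is H(X,Y) = -Σ_{x,y} p(x,y) log p(x,y).

Summing over all non-zero entries:
H(X,Y) = -[3/20·log_e(3/20) + 1/20·log_e(1/20) + 1/20·log_e(1/20) + 1/10·log_e(1/10) + 1/10·log_e(1/10) + 1/10·log_e(1/10) + 1/5·log_e(1/5) + 3/20·log_e(3/20) + 1/10·log_e(1/10)]
H(X,Y) = 2.1116 nats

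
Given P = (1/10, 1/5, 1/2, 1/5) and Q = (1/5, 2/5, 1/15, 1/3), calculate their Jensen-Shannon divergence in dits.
0.0554 dits

Jensen-Shannon divergence is:
JSD(P||Q) = 0.5 × D_KL(P||M) + 0.5 × D_KL(Q||M)
where M = 0.5 × (P + Q) is the mixture distribution.

M = 0.5 × (1/10, 1/5, 1/2, 1/5) + 0.5 × (1/5, 2/5, 1/15, 1/3) = (3/20, 3/10, 0.283333, 4/15)

D_KL(P||M) = 0.0455 dits
D_KL(Q||M) = 0.0654 dits

JSD(P||Q) = 0.5 × 0.0455 + 0.5 × 0.0654 = 0.0554 dits

Unlike KL divergence, JSD is symmetric and bounded: 0 ≤ JSD ≤ log(2).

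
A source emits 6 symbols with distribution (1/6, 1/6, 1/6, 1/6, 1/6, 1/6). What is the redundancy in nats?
0.0000 nats

Redundancy measures how far a source is from maximum entropy:
R = H_max - H(X)

Maximum entropy for 6 symbols: H_max = log_e(6) = 1.7918 nats
Actual entropy: H(X) = 1.7918 nats
Redundancy: R = 1.7918 - 1.7918 = 0.0000 nats

This redundancy represents potential for compression: the source could be compressed by 0.0000 nats per symbol.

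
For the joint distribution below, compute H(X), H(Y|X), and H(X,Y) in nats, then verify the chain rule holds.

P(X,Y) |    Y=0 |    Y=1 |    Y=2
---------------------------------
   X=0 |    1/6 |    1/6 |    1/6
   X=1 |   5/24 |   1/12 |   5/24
H(X,Y) = 1.7565, H(X) = 0.6931, H(Y|X) = 1.0634 (all in nats)

Chain rule: H(X,Y) = H(X) + H(Y|X)

Left side — joint entropy directly:
H(X,Y) = -Σ p(x,y) log p(x,y) = 1.7565 nats

Right side — compute H(Y|X) from the conditional distributions:
P(X) = (1/2, 1/2), so H(X) = 0.6931 nats
H(Y|X) = Σ_x P(X=x) · H(Y|X=x):
  P(Y|X=0) = (1/3, 1/3, 1/3), H(Y|X=0) = 1.0986, weight P(X=0) = 1/2
  P(Y|X=1) = (5/12, 1/6, 5/12), H(Y|X=1) = 1.0282, weight P(X=1) = 1/2
H(Y|X) = 1.0634 nats

H(X) + H(Y|X) = 0.6931 + 1.0634 = 1.7565 nats

Both sides equal 1.7565 nats. ✓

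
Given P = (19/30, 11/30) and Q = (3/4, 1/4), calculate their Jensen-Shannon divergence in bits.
0.0116 bits

Jensen-Shannon divergence is:
JSD(P||Q) = 0.5 × D_KL(P||M) + 0.5 × D_KL(Q||M)
where M = 0.5 × (P + Q) is the mixture distribution.

M = 0.5 × (19/30, 11/30) + 0.5 × (3/4, 1/4) = (0.691667, 0.308333)

D_KL(P||M) = 0.0112 bits
D_KL(Q||M) = 0.0120 bits

JSD(P||Q) = 0.5 × 0.0112 + 0.5 × 0.0120 = 0.0116 bits

Unlike KL divergence, JSD is symmetric and bounded: 0 ≤ JSD ≤ log(2).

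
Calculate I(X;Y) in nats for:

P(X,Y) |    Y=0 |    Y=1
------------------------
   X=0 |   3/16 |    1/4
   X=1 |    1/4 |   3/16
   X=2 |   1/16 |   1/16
0.0090 nats

Mutual information: I(X;Y) = H(X) + H(Y) - H(X,Y)

Marginals:
P(X) = (7/16, 7/16, 1/8), H(X) = 0.9833 nats
P(Y) = (1/2, 1/2), H(Y) = 0.6931 nats

Joint entropy: H(X,Y) = 1.6675 nats

I(X;Y) = 0.9833 + 0.6931 - 1.6675 = 0.0090 nats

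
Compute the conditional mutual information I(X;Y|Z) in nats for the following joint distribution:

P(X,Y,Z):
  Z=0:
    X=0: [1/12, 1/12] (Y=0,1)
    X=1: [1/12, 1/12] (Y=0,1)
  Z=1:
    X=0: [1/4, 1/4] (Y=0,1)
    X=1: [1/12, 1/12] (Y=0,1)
0.0000 nats

Conditional mutual information: I(X;Y|Z) = H(X|Z) + H(Y|Z) - H(X,Y|Z)

H(Z) = 0.6365
H(X,Z) = 1.2425 → H(X|Z) = 0.6059
H(Y,Z) = 1.3297 → H(Y|Z) = 0.6931
H(X,Y,Z) = 1.9356 → H(X,Y|Z) = 1.2991

I(X;Y|Z) = 0.6059 + 0.6931 - 1.2991 = 0.0000 nats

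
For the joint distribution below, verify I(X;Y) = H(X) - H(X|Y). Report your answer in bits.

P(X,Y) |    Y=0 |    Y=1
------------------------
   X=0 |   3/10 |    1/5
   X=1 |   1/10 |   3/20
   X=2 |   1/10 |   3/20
I(X;Y) = 0.0290 bits

Mutual information has multiple equivalent forms:
- I(X;Y) = H(X) - H(X|Y)
- I(X;Y) = H(Y) - H(Y|X)
- I(X;Y) = H(X) + H(Y) - H(X,Y)

Computing all quantities:
H(X) = 1.5000, H(Y) = 1.0000, H(X,Y) = 2.4710
H(X|Y) = 1.4710, H(Y|X) = 0.9710

Verification:
H(X) - H(X|Y) = 1.5000 - 1.4710 = 0.0290
H(Y) - H(Y|X) = 1.0000 - 0.9710 = 0.0290
H(X) + H(Y) - H(X,Y) = 1.5000 + 1.0000 - 2.4710 = 0.0290

All forms give I(X;Y) = 0.0290 bits. ✓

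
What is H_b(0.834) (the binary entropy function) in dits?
0.1952 dits

The binary entropy function is:
H(p) = -p log(p) - (1-p) log(1-p)

H(0.834) = -0.834 × log_10(0.834) - 0.166 × log_10(0.166)
H(0.834) = 0.1952 dits

Note: Binary entropy is maximized at p=0.5 (H=1 bit) and minimized at p=0 or p=1 (H=0).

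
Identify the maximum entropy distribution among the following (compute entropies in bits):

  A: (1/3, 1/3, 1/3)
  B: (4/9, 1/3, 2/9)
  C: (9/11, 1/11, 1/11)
A

For a discrete distribution over n outcomes, entropy is maximized by the uniform distribution.

Computing entropies:
H(A) = 1.5850 bits
H(B) = 1.5305 bits
H(C) = 0.8659 bits

The uniform distribution (where all probabilities equal 1/3) achieves the maximum entropy of log_2(3) = 1.5850 bits.

Distribution A has the highest entropy.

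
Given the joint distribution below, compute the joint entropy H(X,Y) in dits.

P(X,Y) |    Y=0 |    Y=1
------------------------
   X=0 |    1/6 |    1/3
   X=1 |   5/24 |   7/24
0.5867 dits

Joint entropy is H(X,Y) = -Σ_{x,y} p(x,y) log p(x,y).

Summing over all non-zero entries:
H(X,Y) = -[1/6·log_10(1/6) + 1/3·log_10(1/3) + 5/24·log_10(5/24) + 7/24·log_10(7/24)]
H(X,Y) = 0.5867 dits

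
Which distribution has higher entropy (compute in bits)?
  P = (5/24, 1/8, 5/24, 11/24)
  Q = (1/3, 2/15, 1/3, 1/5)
Q

Computing entropies in bits:
H(P) = 1.8338
H(Q) = 1.9086

Distribution Q has higher entropy.

Intuition: The distribution closer to uniform (more spread out) has higher entropy.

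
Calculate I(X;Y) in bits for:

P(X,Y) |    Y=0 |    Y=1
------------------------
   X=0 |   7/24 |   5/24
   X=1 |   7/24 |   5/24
0.0000 bits

Mutual information: I(X;Y) = H(X) + H(Y) - H(X,Y)

Marginals:
P(X) = (1/2, 1/2), H(X) = 1.0000 bits
P(Y) = (7/12, 5/12), H(Y) = 0.9799 bits

Joint entropy: H(X,Y) = 1.9799 bits

I(X;Y) = 1.0000 + 0.9799 - 1.9799 = 0.0000 bits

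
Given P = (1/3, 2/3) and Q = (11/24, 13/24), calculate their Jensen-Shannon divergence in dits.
0.0036 dits

Jensen-Shannon divergence is:
JSD(P||Q) = 0.5 × D_KL(P||M) + 0.5 × D_KL(Q||M)
where M = 0.5 × (P + Q) is the mixture distribution.

M = 0.5 × (1/3, 2/3) + 0.5 × (11/24, 13/24) = (0.395833, 0.604167)

D_KL(P||M) = 0.0036 dits
D_KL(Q||M) = 0.0035 dits

JSD(P||Q) = 0.5 × 0.0036 + 0.5 × 0.0035 = 0.0036 dits

Unlike KL divergence, JSD is symmetric and bounded: 0 ≤ JSD ≤ log(2).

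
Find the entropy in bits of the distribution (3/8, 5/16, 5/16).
1.5794 bits

Shannon entropy is H(X) = -Σ p(x) log p(x).

For P = (3/8, 5/16, 5/16):
H = -3/8 × log_2(3/8) -5/16 × log_2(5/16) -5/16 × log_2(5/16)
H = 1.5794 bits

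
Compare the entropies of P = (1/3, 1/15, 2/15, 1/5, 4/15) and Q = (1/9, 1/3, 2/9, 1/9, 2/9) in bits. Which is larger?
Q

Computing entropies in bits:
H(P) = 2.1493
H(Q) = 2.1972

Distribution Q has higher entropy.

Intuition: The distribution closer to uniform (more spread out) has higher entropy.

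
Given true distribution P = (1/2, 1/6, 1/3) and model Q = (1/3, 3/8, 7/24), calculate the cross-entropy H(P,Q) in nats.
1.1235 nats

Cross-entropy: H(P,Q) = -Σ p(x) log q(x)

Alternatively: H(P,Q) = H(P) + D_KL(P||Q)
H(P) = 1.0114 nats
D_KL(P||Q) = 0.1121 nats

H(P,Q) = 1.0114 + 0.1121 = 1.1235 nats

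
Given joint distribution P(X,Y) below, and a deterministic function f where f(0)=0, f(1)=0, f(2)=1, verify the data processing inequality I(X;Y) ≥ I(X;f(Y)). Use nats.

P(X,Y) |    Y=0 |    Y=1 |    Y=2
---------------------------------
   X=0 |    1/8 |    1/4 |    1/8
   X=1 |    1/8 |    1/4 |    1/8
I(X;Y) = 0.0000, I(X;f(Y)) = 0.0000, inequality holds: 0.0000 ≥ 0.0000

Data Processing Inequality: For any Markov chain X → Y → Z, we have I(X;Y) ≥ I(X;Z).

Here Z = f(Y) is a deterministic function of Y, forming X → Y → Z.

Original I(X;Y) = 0.0000 nats

After applying f:
P(X,Z) where Z=f(Y):
- P(X,Z=0) = P(X,Y=0) + P(X,Y=1)
- P(X,Z=1) = P(X,Y=2)

I(X;Z) = I(X;f(Y)) = 0.0000 nats

Verification: 0.0000 ≥ 0.0000 ✓

Information cannot be created by processing; the function f can only lose information about X.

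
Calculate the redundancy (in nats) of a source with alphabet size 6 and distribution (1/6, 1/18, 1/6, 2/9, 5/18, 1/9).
0.0997 nats

Redundancy measures how far a source is from maximum entropy:
R = H_max - H(X)

Maximum entropy for 6 symbols: H_max = log_e(6) = 1.7918 nats
Actual entropy: H(X) = 1.6920 nats
Redundancy: R = 1.7918 - 1.6920 = 0.0997 nats

This redundancy represents potential for compression: the source could be compressed by 0.0997 nats per symbol.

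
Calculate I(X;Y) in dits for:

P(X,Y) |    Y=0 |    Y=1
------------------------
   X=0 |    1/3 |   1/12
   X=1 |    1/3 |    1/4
0.0129 dits

Mutual information: I(X;Y) = H(X) + H(Y) - H(X,Y)

Marginals:
P(X) = (5/12, 7/12), H(X) = 0.2950 dits
P(Y) = (2/3, 1/3), H(Y) = 0.2764 dits

Joint entropy: H(X,Y) = 0.5585 dits

I(X;Y) = 0.2950 + 0.2764 - 0.5585 = 0.0129 dits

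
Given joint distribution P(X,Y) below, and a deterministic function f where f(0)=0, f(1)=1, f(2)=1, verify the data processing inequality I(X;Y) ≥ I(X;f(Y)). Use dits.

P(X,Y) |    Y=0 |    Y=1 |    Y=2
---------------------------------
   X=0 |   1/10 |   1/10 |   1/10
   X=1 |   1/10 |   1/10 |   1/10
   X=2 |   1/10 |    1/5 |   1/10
I(X;Y) = 0.0060, I(X;f(Y)) = 0.0017, inequality holds: 0.0060 ≥ 0.0017

Data Processing Inequality: For any Markov chain X → Y → Z, we have I(X;Y) ≥ I(X;Z).

Here Z = f(Y) is a deterministic function of Y, forming X → Y → Z.

Original I(X;Y) = 0.0060 dits

After applying f:
P(X,Z) where Z=f(Y):
- P(X,Z=0) = P(X,Y=0)
- P(X,Z=1) = P(X,Y=1) + P(X,Y=2)

I(X;Z) = I(X;f(Y)) = 0.0017 dits

Verification: 0.0060 ≥ 0.0017 ✓

Information cannot be created by processing; the function f can only lose information about X.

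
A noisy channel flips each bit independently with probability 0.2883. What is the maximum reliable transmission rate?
0.1335 bits

For a binary symmetric channel (BSC) with error probability p:
Capacity C = 1 - H(p) bits per symbol

where H(p) = -p log₂(p) - (1-p) log₂(1-p) is the binary entropy function.

H(0.2883) = 0.8665 bits
C = 1 - 0.8665 = 0.1335 bits per symbol

This means we can reliably transmit up to 0.1335 bits of information per channel use.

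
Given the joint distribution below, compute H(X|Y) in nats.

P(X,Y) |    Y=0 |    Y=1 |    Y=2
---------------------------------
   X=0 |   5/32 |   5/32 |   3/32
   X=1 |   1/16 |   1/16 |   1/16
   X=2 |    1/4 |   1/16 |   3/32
1.0051 nats

Using the chain rule: H(X|Y) = H(X,Y) - H(Y)

First, compute H(X,Y) = 2.0636 nats

Marginal P(Y) = (15/32, 9/32, 1/4)
H(Y) = 1.0585 nats

H(X|Y) = H(X,Y) - H(Y) = 2.0636 - 1.0585 = 1.0051 nats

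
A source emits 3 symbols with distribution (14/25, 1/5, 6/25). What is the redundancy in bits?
0.1580 bits

Redundancy measures how far a source is from maximum entropy:
R = H_max - H(X)

Maximum entropy for 3 symbols: H_max = log_2(3) = 1.5850 bits
Actual entropy: H(X) = 1.4270 bits
Redundancy: R = 1.5850 - 1.4270 = 0.1580 bits

This redundancy represents potential for compression: the source could be compressed by 0.1580 bits per symbol.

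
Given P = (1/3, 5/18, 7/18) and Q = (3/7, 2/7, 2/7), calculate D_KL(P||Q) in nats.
0.0283 nats

KL divergence: D_KL(P||Q) = Σ p(x) log(p(x)/q(x))

Computing term by term:
  x=0: 1/3 × log_e[(1/3)/(3/7)] = 1/3 × -0.2513 = -0.0838
  x=1: 5/18 × log_e[(5/18)/(2/7)] = 5/18 × -0.0282 = -0.0078
  x=2: 7/18 × log_e[(7/18)/(2/7)] = 7/18 × 0.3083 = 0.1199

D_KL(P||Q) = 0.0283 nats

Note: KL divergence is always non-negative and equals 0 iff P = Q.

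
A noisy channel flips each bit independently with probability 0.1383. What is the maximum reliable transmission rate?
0.4202 bits

For a binary symmetric channel (BSC) with error probability p:
Capacity C = 1 - H(p) bits per symbol

where H(p) = -p log₂(p) - (1-p) log₂(1-p) is the binary entropy function.

H(0.1383) = 0.5798 bits
C = 1 - 0.5798 = 0.4202 bits per symbol

This means we can reliably transmit up to 0.4202 bits of information per channel use.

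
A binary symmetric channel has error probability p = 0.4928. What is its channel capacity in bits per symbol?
0.0001 bits

For a binary symmetric channel (BSC) with error probability p:
Capacity C = 1 - H(p) bits per symbol

where H(p) = -p log₂(p) - (1-p) log₂(1-p) is the binary entropy function.

H(0.4928) = 0.9999 bits
C = 1 - 0.9999 = 0.0001 bits per symbol

This means we can reliably transmit up to 0.0001 bits of information per channel use.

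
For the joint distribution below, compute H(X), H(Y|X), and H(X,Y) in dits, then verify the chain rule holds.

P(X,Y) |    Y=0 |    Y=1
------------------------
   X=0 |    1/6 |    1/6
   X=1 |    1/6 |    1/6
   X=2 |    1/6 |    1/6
H(X,Y) = 0.7782, H(X) = 0.4771, H(Y|X) = 0.3010 (all in dits)

Chain rule: H(X,Y) = H(X) + H(Y|X)

Left side — joint entropy directly:
H(X,Y) = -Σ p(x,y) log p(x,y) = 0.7782 dits

Right side — compute H(Y|X) from the conditional distributions:
P(X) = (1/3, 1/3, 1/3), so H(X) = 0.4771 dits
H(Y|X) = Σ_x P(X=x) · H(Y|X=x):
  P(Y|X=0) = (1/2, 1/2), H(Y|X=0) = 0.3010, weight P(X=0) = 1/3
  P(Y|X=1) = (1/2, 1/2), H(Y|X=1) = 0.3010, weight P(X=1) = 1/3
  P(Y|X=2) = (1/2, 1/2), H(Y|X=2) = 0.3010, weight P(X=2) = 1/3
H(Y|X) = 0.3010 dits

H(X) + H(Y|X) = 0.4771 + 0.3010 = 0.7782 dits

Both sides equal 0.7782 dits. ✓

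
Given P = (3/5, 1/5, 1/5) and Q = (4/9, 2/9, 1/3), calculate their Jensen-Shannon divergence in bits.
0.0210 bits

Jensen-Shannon divergence is:
JSD(P||Q) = 0.5 × D_KL(P||M) + 0.5 × D_KL(Q||M)
where M = 0.5 × (P + Q) is the mixture distribution.

M = 0.5 × (3/5, 1/5, 1/5) + 0.5 × (4/9, 2/9, 1/3) = (0.522222, 0.211111, 4/15)

D_KL(P||M) = 0.0216 bits
D_KL(Q||M) = 0.0203 bits

JSD(P||Q) = 0.5 × 0.0216 + 0.5 × 0.0203 = 0.0210 bits

Unlike KL divergence, JSD is symmetric and bounded: 0 ≤ JSD ≤ log(2).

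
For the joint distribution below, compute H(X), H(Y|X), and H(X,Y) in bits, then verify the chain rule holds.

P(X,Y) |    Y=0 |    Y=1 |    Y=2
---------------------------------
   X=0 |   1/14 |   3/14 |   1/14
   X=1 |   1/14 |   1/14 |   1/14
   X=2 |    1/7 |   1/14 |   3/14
H(X,Y) = 2.9852, H(X) = 1.5306, H(Y|X) = 1.4546 (all in bits)

Chain rule: H(X,Y) = H(X) + H(Y|X)

Left side — joint entropy directly:
H(X,Y) = -Σ p(x,y) log p(x,y) = 2.9852 bits

Right side — compute H(Y|X) from the conditional distributions:
P(X) = (5/14, 3/14, 3/7), so H(X) = 1.5306 bits
H(Y|X) = Σ_x P(X=x) · H(Y|X=x):
  P(Y|X=0) = (1/5, 3/5, 1/5), H(Y|X=0) = 1.3710, weight P(X=0) = 5/14
  P(Y|X=1) = (1/3, 1/3, 1/3), H(Y|X=1) = 1.5850, weight P(X=1) = 3/14
  P(Y|X=2) = (1/3, 1/6, 1/2), H(Y|X=2) = 1.4591, weight P(X=2) = 3/7
H(Y|X) = 1.4546 bits

H(X) + H(Y|X) = 1.5306 + 1.4546 = 2.9852 bits

Both sides equal 2.9852 bits. ✓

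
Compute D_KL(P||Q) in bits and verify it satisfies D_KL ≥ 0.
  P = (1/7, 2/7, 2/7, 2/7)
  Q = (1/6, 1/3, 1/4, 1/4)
0.0148 bits

KL divergence satisfies the Gibbs inequality: D_KL(P||Q) ≥ 0 for all distributions P, Q.

D_KL(P||Q) = Σ p(x) log(p(x)/q(x))
Term by term:
  x=0: 1/7 × log_2[(1/7)/(1/6)] = -0.0318
  x=1: 2/7 × log_2[(2/7)/(1/3)] = -0.0635
  x=2: 2/7 × log_2[(2/7)/(1/4)] = 0.0550
  x=3: 2/7 × log_2[(2/7)/(1/4)] = 0.0550
D_KL(P||Q) = 0.0148 bits

D_KL(P||Q) = 0.0148 ≥ 0 ✓

This non-negativity is a fundamental property: relative entropy cannot be negative because it measures how different Q is from P.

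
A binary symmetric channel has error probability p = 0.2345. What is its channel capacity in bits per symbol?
0.2142 bits

For a binary symmetric channel (BSC) with error probability p:
Capacity C = 1 - H(p) bits per symbol

where H(p) = -p log₂(p) - (1-p) log₂(1-p) is the binary entropy function.

H(0.2345) = 0.7858 bits
C = 1 - 0.7858 = 0.2142 bits per symbol

This means we can reliably transmit up to 0.2142 bits of information per channel use.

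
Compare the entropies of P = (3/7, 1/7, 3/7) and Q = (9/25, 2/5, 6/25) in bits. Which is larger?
Q

Computing entropies in bits:
H(P) = 1.4488
H(Q) = 1.5535

Distribution Q has higher entropy.

Intuition: The distribution closer to uniform (more spread out) has higher entropy.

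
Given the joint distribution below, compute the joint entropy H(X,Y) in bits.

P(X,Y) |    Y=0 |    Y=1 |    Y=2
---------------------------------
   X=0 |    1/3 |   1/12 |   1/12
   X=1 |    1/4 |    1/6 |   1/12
2.3554 bits

Joint entropy is H(X,Y) = -Σ_{x,y} p(x,y) log p(x,y).

Summing over all non-zero entries:
H(X,Y) = -[1/3·log_2(1/3) + 1/12·log_2(1/12) + 1/12·log_2(1/12) + 1/4·log_2(1/4) + 1/6·log_2(1/6) + 1/12·log_2(1/12)]
H(X,Y) = 2.3554 bits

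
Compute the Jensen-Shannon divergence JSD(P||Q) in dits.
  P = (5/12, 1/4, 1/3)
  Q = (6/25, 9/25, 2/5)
0.0080 dits

Jensen-Shannon divergence is:
JSD(P||Q) = 0.5 × D_KL(P||M) + 0.5 × D_KL(Q||M)
where M = 0.5 × (P + Q) is the mixture distribution.

M = 0.5 × (5/12, 1/4, 1/3) + 0.5 × (6/25, 9/25, 2/5) = (0.328333, 0.305, 11/30)

D_KL(P||M) = 0.0077 dits
D_KL(Q||M) = 0.0084 dits

JSD(P||Q) = 0.5 × 0.0077 + 0.5 × 0.0084 = 0.0080 dits

Unlike KL divergence, JSD is symmetric and bounded: 0 ≤ JSD ≤ log(2).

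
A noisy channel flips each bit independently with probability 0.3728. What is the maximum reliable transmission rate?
0.0472 bits

For a binary symmetric channel (BSC) with error probability p:
Capacity C = 1 - H(p) bits per symbol

where H(p) = -p log₂(p) - (1-p) log₂(1-p) is the binary entropy function.

H(0.3728) = 0.9528 bits
C = 1 - 0.9528 = 0.0472 bits per symbol

This means we can reliably transmit up to 0.0472 bits of information per channel use.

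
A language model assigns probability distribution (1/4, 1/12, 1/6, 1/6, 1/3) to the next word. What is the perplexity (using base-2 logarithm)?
4.5590

Perplexity is 2^H (or exp(H) for natural log).

First, H = -Σ p log p = 2.1887 bits
Perplexity = 2^2.1887 = 4.5590

Interpretation: The model's uncertainty is equivalent to choosing uniformly among 4.6 options.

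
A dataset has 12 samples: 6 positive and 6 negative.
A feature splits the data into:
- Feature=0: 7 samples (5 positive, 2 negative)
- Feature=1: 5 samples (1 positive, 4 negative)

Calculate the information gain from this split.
0.1957 bits

Information Gain = H(Y) - H(Y|Feature)

Before split:
P(positive) = 6/12 = 0.5000
H(Y) = 1.0000 bits

After split:
Feature=0: H = 0.8631 bits (weight = 7/12)
Feature=1: H = 0.7219 bits (weight = 5/12)
H(Y|Feature) = (7/12)×0.8631 + (5/12)×0.7219 = 0.8043 bits

Information Gain = 1.0000 - 0.8043 = 0.1957 bits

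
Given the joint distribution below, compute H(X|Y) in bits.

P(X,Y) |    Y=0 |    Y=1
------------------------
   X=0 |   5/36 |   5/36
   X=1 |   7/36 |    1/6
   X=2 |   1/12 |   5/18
1.5135 bits

Using the chain rule: H(X|Y) = H(X,Y) - H(Y)

First, compute H(X,Y) = 2.4934 bits

Marginal P(Y) = (5/12, 7/12)
H(Y) = 0.9799 bits

H(X|Y) = H(X,Y) - H(Y) = 2.4934 - 0.9799 = 1.5135 bits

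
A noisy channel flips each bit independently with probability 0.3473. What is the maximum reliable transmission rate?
0.0684 bits

For a binary symmetric channel (BSC) with error probability p:
Capacity C = 1 - H(p) bits per symbol

where H(p) = -p log₂(p) - (1-p) log₂(1-p) is the binary entropy function.

H(0.3473) = 0.9316 bits
C = 1 - 0.9316 = 0.0684 bits per symbol

This means we can reliably transmit up to 0.0684 bits of information per channel use.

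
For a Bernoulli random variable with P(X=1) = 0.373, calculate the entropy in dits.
0.2869 dits

The binary entropy function is:
H(p) = -p log(p) - (1-p) log(1-p)

H(0.373) = -0.373 × log_10(0.373) - 0.627 × log_10(0.627)
H(0.373) = 0.2869 dits

Note: Binary entropy is maximized at p=0.5 (H=1 bit) and minimized at p=0 or p=1 (H=0).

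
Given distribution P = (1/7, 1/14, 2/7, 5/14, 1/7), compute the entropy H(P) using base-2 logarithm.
2.1210 bits

Shannon entropy is H(X) = -Σ p(x) log p(x).

For P = (1/7, 1/14, 2/7, 5/14, 1/7):
H = -1/7 × log_2(1/7) -1/14 × log_2(1/14) -2/7 × log_2(2/7) -5/14 × log_2(5/14) -1/7 × log_2(1/7)
H = 2.1210 bits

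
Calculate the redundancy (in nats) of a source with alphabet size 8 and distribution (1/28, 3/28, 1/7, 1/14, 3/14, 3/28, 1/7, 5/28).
0.0996 nats

Redundancy measures how far a source is from maximum entropy:
R = H_max - H(X)

Maximum entropy for 8 symbols: H_max = log_e(8) = 2.0794 nats
Actual entropy: H(X) = 1.9798 nats
Redundancy: R = 2.0794 - 1.9798 = 0.0996 nats

This redundancy represents potential for compression: the source could be compressed by 0.0996 nats per symbol.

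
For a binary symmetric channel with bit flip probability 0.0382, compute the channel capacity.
0.7660 bits

For a binary symmetric channel (BSC) with error probability p:
Capacity C = 1 - H(p) bits per symbol

where H(p) = -p log₂(p) - (1-p) log₂(1-p) is the binary entropy function.

H(0.0382) = 0.2340 bits
C = 1 - 0.2340 = 0.7660 bits per symbol

This means we can reliably transmit up to 0.7660 bits of information per channel use.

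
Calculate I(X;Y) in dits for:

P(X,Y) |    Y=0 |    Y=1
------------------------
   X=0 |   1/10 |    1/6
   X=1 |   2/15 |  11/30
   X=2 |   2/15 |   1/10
0.0137 dits

Mutual information: I(X;Y) = H(X) + H(Y) - H(X,Y)

Marginals:
P(X) = (4/15, 1/2, 7/30), H(X) = 0.4511 dits
P(Y) = (11/30, 19/30), H(Y) = 0.2854 dits

Joint entropy: H(X,Y) = 0.7228 dits

I(X;Y) = 0.4511 + 0.2854 - 0.7228 = 0.0137 dits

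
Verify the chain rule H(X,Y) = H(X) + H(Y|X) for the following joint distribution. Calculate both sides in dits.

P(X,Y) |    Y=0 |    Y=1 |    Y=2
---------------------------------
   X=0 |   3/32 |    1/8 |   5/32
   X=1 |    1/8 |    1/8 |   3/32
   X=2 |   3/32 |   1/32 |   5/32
H(X,Y) = 0.9268, H(X) = 0.4741, H(Y|X) = 0.4527 (all in dits)

Chain rule: H(X,Y) = H(X) + H(Y|X)

Left side — joint entropy directly:
H(X,Y) = -Σ p(x,y) log p(x,y) = 0.9268 dits

Right side — compute H(Y|X) from the conditional distributions:
P(X) = (3/8, 11/32, 9/32), so H(X) = 0.4741 dits
H(Y|X) = Σ_x P(X=x) · H(Y|X=x):
  P(Y|X=0) = (1/4, 1/3, 5/12), H(Y|X=0) = 0.4680, weight P(X=0) = 3/8
  P(Y|X=1) = (4/11, 4/11, 3/11), H(Y|X=1) = 0.4734, weight P(X=1) = 11/32
  P(Y|X=2) = (1/3, 1/9, 5/9), H(Y|X=2) = 0.4069, weight P(X=2) = 9/32
H(Y|X) = 0.4527 dits

H(X) + H(Y|X) = 0.4741 + 0.4527 = 0.9268 dits

Both sides equal 0.9268 dits. ✓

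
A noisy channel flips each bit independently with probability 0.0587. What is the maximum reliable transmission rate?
0.6777 bits

For a binary symmetric channel (BSC) with error probability p:
Capacity C = 1 - H(p) bits per symbol

where H(p) = -p log₂(p) - (1-p) log₂(1-p) is the binary entropy function.

H(0.0587) = 0.3223 bits
C = 1 - 0.3223 = 0.6777 bits per symbol

This means we can reliably transmit up to 0.6777 bits of information per channel use.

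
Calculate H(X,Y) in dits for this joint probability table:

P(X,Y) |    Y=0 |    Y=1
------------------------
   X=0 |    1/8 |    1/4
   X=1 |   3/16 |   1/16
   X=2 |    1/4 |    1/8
0.7384 dits

Joint entropy is H(X,Y) = -Σ_{x,y} p(x,y) log p(x,y).

Summing over all non-zero entries:
H(X,Y) = -[1/8·log_10(1/8) + 1/4·log_10(1/4) + 3/16·log_10(3/16) + 1/16·log_10(1/16) + 1/4·log_10(1/4) + 1/8·log_10(1/8)]
H(X,Y) = 0.7384 dits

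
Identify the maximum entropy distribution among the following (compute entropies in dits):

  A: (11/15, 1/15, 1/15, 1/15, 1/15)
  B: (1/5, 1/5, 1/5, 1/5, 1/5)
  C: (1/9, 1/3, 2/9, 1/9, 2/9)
B

For a discrete distribution over n outcomes, entropy is maximized by the uniform distribution.

Computing entropies:
H(A) = 0.4124 dits
H(B) = 0.6990 dits
H(C) = 0.6614 dits

The uniform distribution (where all probabilities equal 1/5) achieves the maximum entropy of log_10(5) = 0.6990 dits.

Distribution B has the highest entropy.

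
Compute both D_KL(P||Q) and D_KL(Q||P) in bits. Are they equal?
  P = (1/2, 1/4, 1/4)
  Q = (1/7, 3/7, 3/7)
D_KL(P||Q) = 0.5149, D_KL(Q||P) = 0.4083

KL divergence is not symmetric: D_KL(P||Q) ≠ D_KL(Q||P) in general.

D_KL(P||Q) = 0.5149 bits
D_KL(Q||P) = 0.4083 bits

No, they are not equal!

This asymmetry is why KL divergence is not a true distance metric.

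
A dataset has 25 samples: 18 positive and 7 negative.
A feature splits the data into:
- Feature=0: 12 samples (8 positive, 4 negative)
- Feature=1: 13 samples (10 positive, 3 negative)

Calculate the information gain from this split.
0.0094 bits

Information Gain = H(Y) - H(Y|Feature)

Before split:
P(positive) = 18/25 = 0.7200
H(Y) = 0.8555 bits

After split:
Feature=0: H = 0.9183 bits (weight = 12/25)
Feature=1: H = 0.7793 bits (weight = 13/25)
H(Y|Feature) = (12/25)×0.9183 + (13/25)×0.7793 = 0.8460 bits

Information Gain = 0.8555 - 0.8460 = 0.0094 bits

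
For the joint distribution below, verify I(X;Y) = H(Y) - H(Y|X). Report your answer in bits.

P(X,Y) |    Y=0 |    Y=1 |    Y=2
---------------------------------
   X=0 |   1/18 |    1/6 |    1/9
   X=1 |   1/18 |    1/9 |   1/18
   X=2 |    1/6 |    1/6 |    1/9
I(X;Y) = 0.0330 bits

Mutual information has multiple equivalent forms:
- I(X;Y) = H(X) - H(X|Y)
- I(X;Y) = H(Y) - H(Y|X)
- I(X;Y) = H(X) + H(Y) - H(X,Y)

Computing all quantities:
H(X) = 1.5305, H(Y) = 1.5466, H(X,Y) = 3.0441
H(X|Y) = 1.4975, H(Y|X) = 1.5136

Verification:
H(X) - H(X|Y) = 1.5305 - 1.4975 = 0.0330
H(Y) - H(Y|X) = 1.5466 - 1.5136 = 0.0330
H(X) + H(Y) - H(X,Y) = 1.5305 + 1.5466 - 3.0441 = 0.0330

All forms give I(X;Y) = 0.0330 bits. ✓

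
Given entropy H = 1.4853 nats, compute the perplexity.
4.4163

Perplexity is e^H (or exp(H) for natural log).

H = 1.4853 nats
Perplexity = e^1.4853 = 4.4163

Interpretation: The model's uncertainty is equivalent to choosing uniformly among 4.4 options.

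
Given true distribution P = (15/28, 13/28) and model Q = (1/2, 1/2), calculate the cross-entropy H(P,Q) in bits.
1.0000 bits

Cross-entropy: H(P,Q) = -Σ p(x) log q(x)

Alternatively: H(P,Q) = H(P) + D_KL(P||Q)
H(P) = 0.9963 bits
D_KL(P||Q) = 0.0037 bits

H(P,Q) = 0.9963 + 0.0037 = 1.0000 bits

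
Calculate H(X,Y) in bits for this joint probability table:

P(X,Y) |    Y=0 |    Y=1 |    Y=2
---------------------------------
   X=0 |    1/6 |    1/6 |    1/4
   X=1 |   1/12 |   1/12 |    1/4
2.4591 bits

Joint entropy is H(X,Y) = -Σ_{x,y} p(x,y) log p(x,y).

Summing over all non-zero entries:
H(X,Y) = -[1/6·log_2(1/6) + 1/6·log_2(1/6) + 1/4·log_2(1/4) + 1/12·log_2(1/12) + 1/12·log_2(1/12) + 1/4·log_2(1/4)]
H(X,Y) = 2.4591 bits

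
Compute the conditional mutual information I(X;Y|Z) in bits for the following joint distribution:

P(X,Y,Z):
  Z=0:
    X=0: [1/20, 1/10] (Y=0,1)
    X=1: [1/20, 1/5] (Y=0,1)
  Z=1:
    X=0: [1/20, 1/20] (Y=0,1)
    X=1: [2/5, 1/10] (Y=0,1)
0.0321 bits

Conditional mutual information: I(X;Y|Z) = H(X|Z) + H(Y|Z) - H(X,Y|Z)

H(Z) = 0.9710
H(X,Z) = 1.7427 → H(X|Z) = 0.7718
H(Y,Z) = 1.7822 → H(Y|Z) = 0.8113
H(X,Y,Z) = 2.5219 → H(X,Y|Z) = 1.5510

I(X;Y|Z) = 0.7718 + 0.8113 - 1.5510 = 0.0321 bits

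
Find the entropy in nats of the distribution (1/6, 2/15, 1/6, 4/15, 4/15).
1.5708 nats

Shannon entropy is H(X) = -Σ p(x) log p(x).

For P = (1/6, 2/15, 1/6, 4/15, 4/15):
H = -1/6 × log_e(1/6) -2/15 × log_e(2/15) -1/6 × log_e(1/6) -4/15 × log_e(4/15) -4/15 × log_e(4/15)
H = 1.5708 nats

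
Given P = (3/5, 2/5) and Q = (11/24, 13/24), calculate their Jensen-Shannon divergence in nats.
0.0101 nats

Jensen-Shannon divergence is:
JSD(P||Q) = 0.5 × D_KL(P||M) + 0.5 × D_KL(Q||M)
where M = 0.5 × (P + Q) is the mixture distribution.

M = 0.5 × (3/5, 2/5) + 0.5 × (11/24, 13/24) = (0.529167, 0.470833)

D_KL(P||M) = 0.0102 nats
D_KL(Q||M) = 0.0100 nats

JSD(P||Q) = 0.5 × 0.0102 + 0.5 × 0.0100 = 0.0101 nats

Unlike KL divergence, JSD is symmetric and bounded: 0 ≤ JSD ≤ log(2).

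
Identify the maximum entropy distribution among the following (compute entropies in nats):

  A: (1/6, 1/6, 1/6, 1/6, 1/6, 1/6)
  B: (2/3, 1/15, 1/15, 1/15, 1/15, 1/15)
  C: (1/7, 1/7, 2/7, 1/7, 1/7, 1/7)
A

For a discrete distribution over n outcomes, entropy is maximized by the uniform distribution.

Computing entropies:
H(A) = 1.7918 nats
H(B) = 1.1730 nats
H(C) = 1.7479 nats

The uniform distribution (where all probabilities equal 1/6) achieves the maximum entropy of log_e(6) = 1.7918 nats.

Distribution A has the highest entropy.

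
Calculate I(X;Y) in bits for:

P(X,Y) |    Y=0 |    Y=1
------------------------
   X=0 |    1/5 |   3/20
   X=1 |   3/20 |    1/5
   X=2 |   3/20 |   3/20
0.0103 bits

Mutual information: I(X;Y) = H(X) + H(Y) - H(X,Y)

Marginals:
P(X) = (7/20, 7/20, 3/10), H(X) = 1.5813 bits
P(Y) = (1/2, 1/2), H(Y) = 1.0000 bits

Joint entropy: H(X,Y) = 2.5710 bits

I(X;Y) = 1.5813 + 1.0000 - 2.5710 = 0.0103 bits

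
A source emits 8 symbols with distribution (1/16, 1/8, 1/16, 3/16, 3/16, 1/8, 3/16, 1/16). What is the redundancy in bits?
0.1415 bits

Redundancy measures how far a source is from maximum entropy:
R = H_max - H(X)

Maximum entropy for 8 symbols: H_max = log_2(8) = 3.0000 bits
Actual entropy: H(X) = 2.8585 bits
Redundancy: R = 3.0000 - 2.8585 = 0.1415 bits

This redundancy represents potential for compression: the source could be compressed by 0.1415 bits per symbol.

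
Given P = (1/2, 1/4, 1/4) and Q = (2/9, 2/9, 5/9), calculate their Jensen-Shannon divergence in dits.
0.0250 dits

Jensen-Shannon divergence is:
JSD(P||Q) = 0.5 × D_KL(P||M) + 0.5 × D_KL(Q||M)
where M = 0.5 × (P + Q) is the mixture distribution.

M = 0.5 × (1/2, 1/4, 1/4) + 0.5 × (2/9, 2/9, 5/9) = (13/36, 0.236111, 0.402778)

D_KL(P||M) = 0.0251 dits
D_KL(Q||M) = 0.0249 dits

JSD(P||Q) = 0.5 × 0.0251 + 0.5 × 0.0249 = 0.0250 dits

Unlike KL divergence, JSD is symmetric and bounded: 0 ≤ JSD ≤ log(2).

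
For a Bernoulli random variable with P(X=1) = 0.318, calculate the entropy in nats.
0.6254 nats

The binary entropy function is:
H(p) = -p log(p) - (1-p) log(1-p)

H(0.318) = -0.318 × log_e(0.318) - 0.682 × log_e(0.682)
H(0.318) = 0.6254 nats

Note: Binary entropy is maximized at p=0.5 (H=1 bit) and minimized at p=0 or p=1 (H=0).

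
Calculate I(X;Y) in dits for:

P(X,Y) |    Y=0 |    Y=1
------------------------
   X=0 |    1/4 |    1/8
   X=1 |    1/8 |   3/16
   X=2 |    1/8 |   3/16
0.0147 dits

Mutual information: I(X;Y) = H(X) + H(Y) - H(X,Y)

Marginals:
P(X) = (3/8, 5/16, 5/16), H(X) = 0.4755 dits
P(Y) = (1/2, 1/2), H(Y) = 0.3010 dits

Joint entropy: H(X,Y) = 0.7618 dits

I(X;Y) = 0.4755 + 0.3010 - 0.7618 = 0.0147 dits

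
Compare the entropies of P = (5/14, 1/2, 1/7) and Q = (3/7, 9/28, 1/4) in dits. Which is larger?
Q

Computing entropies in dits:
H(P) = 0.4309
H(Q) = 0.4667

Distribution Q has higher entropy.

Intuition: The distribution closer to uniform (more spread out) has higher entropy.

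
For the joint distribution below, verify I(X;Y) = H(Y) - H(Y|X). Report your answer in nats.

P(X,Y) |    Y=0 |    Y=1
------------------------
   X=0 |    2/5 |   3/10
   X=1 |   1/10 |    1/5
I(X;Y) = 0.0242 nats

Mutual information has multiple equivalent forms:
- I(X;Y) = H(X) - H(X|Y)
- I(X;Y) = H(Y) - H(Y|X)
- I(X;Y) = H(X) + H(Y) - H(X,Y)

Computing all quantities:
H(X) = 0.6109, H(Y) = 0.6931, H(X,Y) = 1.2799
H(X|Y) = 0.5867, H(Y|X) = 0.6690

Verification:
H(X) - H(X|Y) = 0.6109 - 0.5867 = 0.0242
H(Y) - H(Y|X) = 0.6931 - 0.6690 = 0.0242
H(X) + H(Y) - H(X,Y) = 0.6109 + 0.6931 - 1.2799 = 0.0242

All forms give I(X;Y) = 0.0242 nats. ✓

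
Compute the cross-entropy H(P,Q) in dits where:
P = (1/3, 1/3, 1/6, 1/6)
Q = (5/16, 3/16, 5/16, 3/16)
0.6161 dits

Cross-entropy: H(P,Q) = -Σ p(x) log q(x)

Alternatively: H(P,Q) = H(P) + D_KL(P||Q)
H(P) = 0.5775 dits
D_KL(P||Q) = 0.0386 dits

H(P,Q) = 0.5775 + 0.0386 = 0.6161 dits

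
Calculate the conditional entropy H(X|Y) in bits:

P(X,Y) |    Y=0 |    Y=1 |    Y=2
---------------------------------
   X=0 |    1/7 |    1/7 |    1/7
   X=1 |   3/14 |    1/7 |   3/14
0.9793 bits

Using the chain rule: H(X|Y) = H(X,Y) - H(Y)

First, compute H(X,Y) = 2.5567 bits

Marginal P(Y) = (5/14, 2/7, 5/14)
H(Y) = 1.5774 bits

H(X|Y) = H(X,Y) - H(Y) = 2.5567 - 1.5774 = 0.9793 bits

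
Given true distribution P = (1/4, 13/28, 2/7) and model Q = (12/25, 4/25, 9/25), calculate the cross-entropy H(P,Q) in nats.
1.3262 nats

Cross-entropy: H(P,Q) = -Σ p(x) log q(x)

Alternatively: H(P,Q) = H(P) + D_KL(P||Q)
H(P) = 1.0607 nats
D_KL(P||Q) = 0.2655 nats

H(P,Q) = 1.0607 + 0.2655 = 1.3262 nats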